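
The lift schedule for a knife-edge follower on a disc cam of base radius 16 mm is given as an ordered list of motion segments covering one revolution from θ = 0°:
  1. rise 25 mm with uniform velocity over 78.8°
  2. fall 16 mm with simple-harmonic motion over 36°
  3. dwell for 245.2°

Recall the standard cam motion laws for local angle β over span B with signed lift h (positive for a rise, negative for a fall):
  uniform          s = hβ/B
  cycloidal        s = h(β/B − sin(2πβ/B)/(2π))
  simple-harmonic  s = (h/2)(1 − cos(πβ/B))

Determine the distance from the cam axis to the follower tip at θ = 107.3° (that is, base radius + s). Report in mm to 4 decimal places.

seg 1 [0°–78.8°] uniform, h=25: full span → s += 25 → s = 25.0000
seg 2 [78.8°–114.8°] simple-harmonic, h=-16: θ=107.3° here. β=28.5, B=36. -16/2·(1 − cos(π·0.7917)) = -14.3468 → s = 10.6532
radial distance = base radius + s = 16 + 10.6532 = 26.6532

26.6532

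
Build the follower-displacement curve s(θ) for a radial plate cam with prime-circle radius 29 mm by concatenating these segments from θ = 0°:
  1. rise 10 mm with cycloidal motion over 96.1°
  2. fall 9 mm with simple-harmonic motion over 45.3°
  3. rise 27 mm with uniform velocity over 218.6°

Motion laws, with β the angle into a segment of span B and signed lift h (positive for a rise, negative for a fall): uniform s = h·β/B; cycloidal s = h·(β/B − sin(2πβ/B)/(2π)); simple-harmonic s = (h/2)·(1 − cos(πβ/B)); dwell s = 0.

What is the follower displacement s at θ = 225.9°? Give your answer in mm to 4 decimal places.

seg 1 [0°–96.1°] cycloidal, h=10: full span → s += 10 → s = 10.0000
seg 2 [96.1°–141.4°] simple-harmonic, h=-9: full span → s += -9 → s = 1.0000
seg 3 [141.4°–360°] uniform, h=27: θ=225.9° here. β=84.5, B=218.6. 27·84.5/218.6 = 10.4369 → s = 11.4369

11.4369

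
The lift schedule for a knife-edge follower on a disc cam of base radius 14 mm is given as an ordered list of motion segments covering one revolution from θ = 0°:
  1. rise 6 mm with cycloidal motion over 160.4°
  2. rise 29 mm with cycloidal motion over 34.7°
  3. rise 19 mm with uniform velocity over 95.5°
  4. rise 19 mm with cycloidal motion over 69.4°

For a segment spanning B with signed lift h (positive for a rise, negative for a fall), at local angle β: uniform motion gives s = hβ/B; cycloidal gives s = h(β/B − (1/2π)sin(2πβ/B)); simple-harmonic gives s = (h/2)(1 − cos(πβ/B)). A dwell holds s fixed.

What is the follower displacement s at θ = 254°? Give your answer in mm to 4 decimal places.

seg 1 [0°–160.4°] cycloidal, h=6: full span → s += 6 → s = 6.0000
seg 2 [160.4°–195.1°] cycloidal, h=29: full span → s += 29 → s = 35.0000
seg 3 [195.1°–290.6°] uniform, h=19: θ=254° here. β=58.9, B=95.5. 19·58.9/95.5 = 11.7183 → s = 46.7183

46.7183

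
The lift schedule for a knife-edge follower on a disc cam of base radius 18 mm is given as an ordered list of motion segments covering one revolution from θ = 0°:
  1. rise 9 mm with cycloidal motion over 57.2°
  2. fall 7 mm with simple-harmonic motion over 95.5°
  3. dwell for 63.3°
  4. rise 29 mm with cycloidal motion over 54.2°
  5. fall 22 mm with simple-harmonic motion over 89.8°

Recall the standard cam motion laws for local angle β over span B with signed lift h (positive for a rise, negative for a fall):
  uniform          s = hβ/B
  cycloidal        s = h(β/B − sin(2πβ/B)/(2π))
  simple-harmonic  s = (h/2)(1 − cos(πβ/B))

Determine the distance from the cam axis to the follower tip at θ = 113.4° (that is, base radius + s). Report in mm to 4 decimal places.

seg 1 [0°–57.2°] cycloidal, h=9: full span → s += 9 → s = 9.0000
seg 2 [57.2°–152.7°] simple-harmonic, h=-7: θ=113.4° here. β=56.2, B=95.5. -7/2·(1 − cos(π·0.5885)) = -4.4604 → s = 4.5396
radial distance = base radius + s = 18 + 4.5396 = 22.5396

22.5396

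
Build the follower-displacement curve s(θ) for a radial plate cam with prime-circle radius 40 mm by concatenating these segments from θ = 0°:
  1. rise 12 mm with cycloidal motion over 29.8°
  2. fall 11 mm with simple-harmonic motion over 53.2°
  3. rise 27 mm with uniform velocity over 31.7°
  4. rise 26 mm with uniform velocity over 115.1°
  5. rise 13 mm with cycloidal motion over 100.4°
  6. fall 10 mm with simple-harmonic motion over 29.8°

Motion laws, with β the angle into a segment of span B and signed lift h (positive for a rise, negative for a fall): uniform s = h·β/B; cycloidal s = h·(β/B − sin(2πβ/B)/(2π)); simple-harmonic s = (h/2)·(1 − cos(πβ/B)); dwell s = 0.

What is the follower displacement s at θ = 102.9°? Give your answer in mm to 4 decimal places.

seg 1 [0°–29.8°] cycloidal, h=12: full span → s += 12 → s = 12.0000
seg 2 [29.8°–83°] simple-harmonic, h=-11: full span → s += -11 → s = 1.0000
seg 3 [83°–114.7°] uniform, h=27: θ=102.9° here. β=19.9, B=31.7. 27·19.9/31.7 = 16.9495 → s = 17.9495

17.9495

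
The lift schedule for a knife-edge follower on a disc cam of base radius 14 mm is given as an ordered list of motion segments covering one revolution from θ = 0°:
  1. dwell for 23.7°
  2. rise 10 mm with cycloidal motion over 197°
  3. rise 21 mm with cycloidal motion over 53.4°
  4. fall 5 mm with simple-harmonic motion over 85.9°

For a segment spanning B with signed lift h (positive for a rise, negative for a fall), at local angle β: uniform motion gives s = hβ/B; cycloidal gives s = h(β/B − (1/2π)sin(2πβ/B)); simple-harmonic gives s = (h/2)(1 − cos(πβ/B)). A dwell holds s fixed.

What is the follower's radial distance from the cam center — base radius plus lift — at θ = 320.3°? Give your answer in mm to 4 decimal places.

seg 1 [0°–23.7°] dwell: s stays 0.0000
seg 2 [23.7°–220.7°] cycloidal, h=10: full span → s += 10 → s = 10.0000
seg 3 [220.7°–274.1°] cycloidal, h=21: full span → s += 21 → s = 31.0000
seg 4 [274.1°–360°] simple-harmonic, h=-5: θ=320.3° here. β=46.2, B=85.9. -5/2·(1 − cos(π·0.5378)) = -2.7965 → s = 28.2035
radial distance = base radius + s = 14 + 28.2035 = 42.2035

42.2035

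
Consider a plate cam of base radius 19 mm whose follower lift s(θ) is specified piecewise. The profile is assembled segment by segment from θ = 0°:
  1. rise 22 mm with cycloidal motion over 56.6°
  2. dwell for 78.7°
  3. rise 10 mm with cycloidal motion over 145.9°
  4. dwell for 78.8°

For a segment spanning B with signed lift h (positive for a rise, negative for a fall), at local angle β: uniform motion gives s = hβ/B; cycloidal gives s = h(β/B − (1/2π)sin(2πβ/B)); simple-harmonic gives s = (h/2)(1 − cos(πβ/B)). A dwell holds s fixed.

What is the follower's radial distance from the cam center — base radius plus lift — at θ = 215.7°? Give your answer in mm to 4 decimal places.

seg 1 [0°–56.6°] cycloidal, h=22: full span → s += 22 → s = 22.0000
seg 2 [56.6°–135.3°] dwell: s stays 22.0000
seg 3 [135.3°–281.2°] cycloidal, h=10: θ=215.7° here. β=80.4, B=145.9. 10·(0.5511 − sin(2π·0.5511)/(2π)) = 6.0125 → s = 28.0125
radial distance = base radius + s = 19 + 28.0125 = 47.0125

47.0125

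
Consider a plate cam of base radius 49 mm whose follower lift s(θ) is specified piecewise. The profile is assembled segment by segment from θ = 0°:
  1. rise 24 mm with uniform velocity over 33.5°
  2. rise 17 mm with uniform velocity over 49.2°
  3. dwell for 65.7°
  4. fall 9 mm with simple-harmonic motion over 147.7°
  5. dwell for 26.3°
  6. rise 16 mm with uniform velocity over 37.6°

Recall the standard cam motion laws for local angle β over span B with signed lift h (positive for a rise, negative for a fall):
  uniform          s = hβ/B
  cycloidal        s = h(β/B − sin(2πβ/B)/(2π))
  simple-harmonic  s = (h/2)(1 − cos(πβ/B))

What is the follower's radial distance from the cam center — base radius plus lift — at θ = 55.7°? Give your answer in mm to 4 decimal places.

seg 1 [0°–33.5°] uniform, h=24: full span → s += 24 → s = 24.0000
seg 2 [33.5°–82.7°] uniform, h=17: θ=55.7° here. β=22.2, B=49.2. 17·22.2/49.2 = 7.6707 → s = 31.6707
radial distance = base radius + s = 49 + 31.6707 = 80.6707

80.6707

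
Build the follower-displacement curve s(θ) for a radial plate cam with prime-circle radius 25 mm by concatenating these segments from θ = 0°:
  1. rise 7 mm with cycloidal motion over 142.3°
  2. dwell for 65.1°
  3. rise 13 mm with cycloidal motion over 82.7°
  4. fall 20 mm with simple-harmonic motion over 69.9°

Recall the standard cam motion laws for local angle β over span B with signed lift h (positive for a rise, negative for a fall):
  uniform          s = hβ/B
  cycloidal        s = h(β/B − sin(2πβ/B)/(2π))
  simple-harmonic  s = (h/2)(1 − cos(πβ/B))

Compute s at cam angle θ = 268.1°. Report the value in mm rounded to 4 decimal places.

seg 1 [0°–142.3°] cycloidal, h=7: full span → s += 7 → s = 7.0000
seg 2 [142.3°–207.4°] dwell: s stays 7.0000
seg 3 [207.4°–290.1°] cycloidal, h=13: θ=268.1° here. β=60.7, B=82.7. 13·(0.7340 − sin(2π·0.7340)/(2π)) = 11.6003 → s = 18.6003

18.6003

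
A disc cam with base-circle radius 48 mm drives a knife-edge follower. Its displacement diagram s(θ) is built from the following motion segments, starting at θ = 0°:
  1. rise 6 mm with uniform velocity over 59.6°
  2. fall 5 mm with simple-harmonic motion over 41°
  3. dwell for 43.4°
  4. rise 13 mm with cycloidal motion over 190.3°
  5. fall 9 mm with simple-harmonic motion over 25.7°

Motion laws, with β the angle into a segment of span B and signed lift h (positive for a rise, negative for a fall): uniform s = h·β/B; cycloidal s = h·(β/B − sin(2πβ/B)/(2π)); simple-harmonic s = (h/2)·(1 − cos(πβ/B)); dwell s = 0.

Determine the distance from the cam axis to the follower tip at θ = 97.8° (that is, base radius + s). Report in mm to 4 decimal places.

seg 1 [0°–59.6°] uniform, h=6: full span → s += 6 → s = 6.0000
seg 2 [59.6°–100.6°] simple-harmonic, h=-5: θ=97.8° here. β=38.2, B=41. -5/2·(1 − cos(π·0.9317)) = -4.9427 → s = 1.0573
radial distance = base radius + s = 48 + 1.0573 = 49.0573

49.0573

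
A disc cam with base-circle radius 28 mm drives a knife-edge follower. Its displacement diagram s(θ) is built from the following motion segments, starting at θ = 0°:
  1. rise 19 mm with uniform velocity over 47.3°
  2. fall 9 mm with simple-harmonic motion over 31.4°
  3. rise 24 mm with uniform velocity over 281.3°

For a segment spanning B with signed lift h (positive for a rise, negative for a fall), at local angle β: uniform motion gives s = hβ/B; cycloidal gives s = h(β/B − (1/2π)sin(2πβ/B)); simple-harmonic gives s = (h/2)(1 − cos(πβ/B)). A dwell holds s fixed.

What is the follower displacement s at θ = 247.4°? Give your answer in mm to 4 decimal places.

seg 1 [0°–47.3°] uniform, h=19: full span → s += 19 → s = 19.0000
seg 2 [47.3°–78.7°] simple-harmonic, h=-9: full span → s += -9 → s = 10.0000
seg 3 [78.7°–360°] uniform, h=24: θ=247.4° here. β=168.7, B=281.3. 24·168.7/281.3 = 14.3932 → s = 24.3932

24.3932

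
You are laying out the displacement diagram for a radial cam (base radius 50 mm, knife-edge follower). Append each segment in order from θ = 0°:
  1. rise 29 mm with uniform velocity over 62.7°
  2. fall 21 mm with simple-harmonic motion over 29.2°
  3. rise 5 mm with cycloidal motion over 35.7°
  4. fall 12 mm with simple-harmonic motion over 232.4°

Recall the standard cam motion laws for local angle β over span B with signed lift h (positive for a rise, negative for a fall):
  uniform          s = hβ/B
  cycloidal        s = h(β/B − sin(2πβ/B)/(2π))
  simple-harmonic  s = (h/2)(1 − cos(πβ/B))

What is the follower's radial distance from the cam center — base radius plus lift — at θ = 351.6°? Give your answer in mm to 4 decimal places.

seg 1 [0°–62.7°] uniform, h=29: full span → s += 29 → s = 29.0000
seg 2 [62.7°–91.9°] simple-harmonic, h=-21: full span → s += -21 → s = 8.0000
seg 3 [91.9°–127.6°] cycloidal, h=5: full span → s += 5 → s = 13.0000
seg 4 [127.6°–360°] simple-harmonic, h=-12: θ=351.6° here. β=224, B=232.4. -12/2·(1 − cos(π·0.9639)) = -11.9614 → s = 1.0386
radial distance = base radius + s = 50 + 1.0386 = 51.0386

51.0386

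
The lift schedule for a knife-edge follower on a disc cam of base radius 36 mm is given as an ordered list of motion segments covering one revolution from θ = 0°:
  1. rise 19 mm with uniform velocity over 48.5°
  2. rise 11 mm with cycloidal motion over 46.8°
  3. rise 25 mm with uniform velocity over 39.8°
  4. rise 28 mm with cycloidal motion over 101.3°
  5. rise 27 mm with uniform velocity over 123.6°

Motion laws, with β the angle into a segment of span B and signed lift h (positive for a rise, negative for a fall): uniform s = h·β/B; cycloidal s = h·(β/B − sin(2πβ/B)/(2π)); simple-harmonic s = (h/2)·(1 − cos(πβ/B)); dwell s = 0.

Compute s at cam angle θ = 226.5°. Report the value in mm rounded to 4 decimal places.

seg 1 [0°–48.5°] uniform, h=19: full span → s += 19 → s = 19.0000
seg 2 [48.5°–95.3°] cycloidal, h=11: full span → s += 11 → s = 30.0000
seg 3 [95.3°–135.1°] uniform, h=25: full span → s += 25 → s = 55.0000
seg 4 [135.1°–236.4°] cycloidal, h=28: θ=226.5° here. β=91.4, B=101.3. 28·(0.9023 − sin(2π·0.9023)/(2π)) = 27.8312 → s = 82.8312

82.8312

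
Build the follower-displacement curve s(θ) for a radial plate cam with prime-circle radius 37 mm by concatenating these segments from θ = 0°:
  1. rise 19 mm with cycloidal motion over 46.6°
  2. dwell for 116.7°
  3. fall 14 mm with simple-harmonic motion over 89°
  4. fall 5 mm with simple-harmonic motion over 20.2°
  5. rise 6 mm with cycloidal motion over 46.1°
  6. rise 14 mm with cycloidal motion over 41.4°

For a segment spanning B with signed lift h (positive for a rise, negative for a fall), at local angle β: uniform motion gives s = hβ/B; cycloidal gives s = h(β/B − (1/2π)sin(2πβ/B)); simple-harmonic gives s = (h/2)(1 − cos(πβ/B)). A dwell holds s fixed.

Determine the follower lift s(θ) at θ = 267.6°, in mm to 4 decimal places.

seg 1 [0°–46.6°] cycloidal, h=19: full span → s += 19 → s = 19.0000
seg 2 [46.6°–163.3°] dwell: s stays 19.0000
seg 3 [163.3°–252.3°] simple-harmonic, h=-14: full span → s += -14 → s = 5.0000
seg 4 [252.3°–272.5°] simple-harmonic, h=-5: θ=267.6° here. β=15.3, B=20.2. -5/2·(1 − cos(π·0.7574)) = -4.3085 → s = 0.6915

0.6915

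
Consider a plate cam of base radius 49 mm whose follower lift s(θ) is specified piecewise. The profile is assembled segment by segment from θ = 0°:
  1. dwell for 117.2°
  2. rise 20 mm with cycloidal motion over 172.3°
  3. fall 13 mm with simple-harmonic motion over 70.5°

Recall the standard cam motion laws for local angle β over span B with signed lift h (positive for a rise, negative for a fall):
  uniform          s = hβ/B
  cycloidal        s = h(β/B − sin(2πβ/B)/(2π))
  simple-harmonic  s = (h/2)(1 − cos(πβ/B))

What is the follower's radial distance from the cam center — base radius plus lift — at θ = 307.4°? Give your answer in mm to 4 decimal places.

seg 1 [0°–117.2°] dwell: s stays 0.0000
seg 2 [117.2°–289.5°] cycloidal, h=20: full span → s += 20 → s = 20.0000
seg 3 [289.5°–360°] simple-harmonic, h=-13: θ=307.4° here. β=17.9, B=70.5. -13/2·(1 − cos(π·0.2539)) = -1.9605 → s = 18.0395
radial distance = base radius + s = 49 + 18.0395 = 67.0395

67.0395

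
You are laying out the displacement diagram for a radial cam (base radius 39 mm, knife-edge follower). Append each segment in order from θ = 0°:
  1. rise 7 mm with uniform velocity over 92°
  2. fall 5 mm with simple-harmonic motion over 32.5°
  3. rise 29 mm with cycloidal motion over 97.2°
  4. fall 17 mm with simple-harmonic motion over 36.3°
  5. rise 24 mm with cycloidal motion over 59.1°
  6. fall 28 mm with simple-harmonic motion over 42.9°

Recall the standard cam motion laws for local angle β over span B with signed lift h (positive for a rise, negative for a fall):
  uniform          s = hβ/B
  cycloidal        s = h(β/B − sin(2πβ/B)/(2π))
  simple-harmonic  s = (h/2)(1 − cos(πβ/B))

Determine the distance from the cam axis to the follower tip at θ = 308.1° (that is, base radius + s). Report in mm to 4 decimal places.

seg 1 [0°–92°] uniform, h=7: full span → s += 7 → s = 7.0000
seg 2 [92°–124.5°] simple-harmonic, h=-5: full span → s += -5 → s = 2.0000
seg 3 [124.5°–221.7°] cycloidal, h=29: full span → s += 29 → s = 31.0000
seg 4 [221.7°–258°] simple-harmonic, h=-17: full span → s += -17 → s = 14.0000
seg 5 [258°–317.1°] cycloidal, h=24: θ=308.1° here. β=50.1, B=59.1. 24·(0.8477 − sin(2π·0.8477)/(2π)) = 23.4673 → s = 37.4673
radial distance = base radius + s = 39 + 37.4673 = 76.4673

76.4673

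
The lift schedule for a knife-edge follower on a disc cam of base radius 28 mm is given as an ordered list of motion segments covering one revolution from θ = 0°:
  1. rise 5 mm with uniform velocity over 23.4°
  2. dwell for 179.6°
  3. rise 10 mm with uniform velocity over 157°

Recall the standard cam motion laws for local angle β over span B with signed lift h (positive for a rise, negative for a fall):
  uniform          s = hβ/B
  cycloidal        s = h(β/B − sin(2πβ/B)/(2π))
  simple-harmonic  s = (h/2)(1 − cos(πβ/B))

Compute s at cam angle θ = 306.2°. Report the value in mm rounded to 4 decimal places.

seg 1 [0°–23.4°] uniform, h=5: full span → s += 5 → s = 5.0000
seg 2 [23.4°–203°] dwell: s stays 5.0000
seg 3 [203°–360°] uniform, h=10: θ=306.2° here. β=103.2, B=157. 10·103.2/157 = 6.5732 → s = 11.5732

11.5732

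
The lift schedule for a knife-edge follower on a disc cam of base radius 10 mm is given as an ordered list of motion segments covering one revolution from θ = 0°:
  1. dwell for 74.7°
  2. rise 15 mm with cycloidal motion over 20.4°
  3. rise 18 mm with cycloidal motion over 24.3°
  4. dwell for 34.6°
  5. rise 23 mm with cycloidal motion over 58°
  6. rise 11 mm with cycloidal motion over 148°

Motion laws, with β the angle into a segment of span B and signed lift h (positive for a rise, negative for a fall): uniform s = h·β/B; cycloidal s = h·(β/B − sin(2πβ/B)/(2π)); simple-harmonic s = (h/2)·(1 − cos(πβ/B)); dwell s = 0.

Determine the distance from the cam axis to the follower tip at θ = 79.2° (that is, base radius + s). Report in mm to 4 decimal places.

seg 1 [0°–74.7°] dwell: s stays 0.0000
seg 2 [74.7°–95.1°] cycloidal, h=15: θ=79.2° here. β=4.5, B=20.4. 15·(0.2206 − sin(2π·0.2206)/(2π)) = 0.9621 → s = 0.9621
radial distance = base radius + s = 10 + 0.9621 = 10.9621

10.9621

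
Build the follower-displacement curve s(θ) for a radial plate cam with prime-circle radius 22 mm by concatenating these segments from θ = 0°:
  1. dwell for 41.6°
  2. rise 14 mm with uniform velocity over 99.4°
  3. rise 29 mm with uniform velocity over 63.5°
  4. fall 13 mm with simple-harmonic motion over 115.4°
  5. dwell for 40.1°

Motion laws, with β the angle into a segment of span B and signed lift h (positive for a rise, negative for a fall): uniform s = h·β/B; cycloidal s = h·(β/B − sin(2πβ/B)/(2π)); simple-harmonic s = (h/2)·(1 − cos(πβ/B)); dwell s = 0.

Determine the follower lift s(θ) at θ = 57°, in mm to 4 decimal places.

seg 1 [0°–41.6°] dwell: s stays 0.0000
seg 2 [41.6°–141°] uniform, h=14: θ=57° here. β=15.4, B=99.4. 14·15.4/99.4 = 2.1690 → s = 2.1690

2.1690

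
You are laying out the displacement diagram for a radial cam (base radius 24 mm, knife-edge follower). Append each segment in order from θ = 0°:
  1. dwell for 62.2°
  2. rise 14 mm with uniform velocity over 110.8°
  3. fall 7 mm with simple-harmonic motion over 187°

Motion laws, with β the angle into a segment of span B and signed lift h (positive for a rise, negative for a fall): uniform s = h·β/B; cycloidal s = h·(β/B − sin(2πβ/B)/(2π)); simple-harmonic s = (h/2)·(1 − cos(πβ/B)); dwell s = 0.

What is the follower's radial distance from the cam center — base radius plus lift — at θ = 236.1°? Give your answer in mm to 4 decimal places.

seg 1 [0°–62.2°] dwell: s stays 0.0000
seg 2 [62.2°–173°] uniform, h=14: full span → s += 14 → s = 14.0000
seg 3 [173°–360°] simple-harmonic, h=-7: θ=236.1° here. β=63.1, B=187. -7/2·(1 − cos(π·0.3374)) = -1.7892 → s = 12.2108
radial distance = base radius + s = 24 + 12.2108 = 36.2108

36.2108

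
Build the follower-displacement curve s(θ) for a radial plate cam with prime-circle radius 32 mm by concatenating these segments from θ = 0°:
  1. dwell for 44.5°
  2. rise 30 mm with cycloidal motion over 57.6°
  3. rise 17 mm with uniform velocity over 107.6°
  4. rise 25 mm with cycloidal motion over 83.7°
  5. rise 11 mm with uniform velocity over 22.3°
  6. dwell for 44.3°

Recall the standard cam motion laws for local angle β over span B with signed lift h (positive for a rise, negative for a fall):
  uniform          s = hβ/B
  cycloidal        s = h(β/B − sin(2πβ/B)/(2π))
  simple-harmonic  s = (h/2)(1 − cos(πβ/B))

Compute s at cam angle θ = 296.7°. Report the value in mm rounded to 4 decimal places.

seg 1 [0°–44.5°] dwell: s stays 0.0000
seg 2 [44.5°–102.1°] cycloidal, h=30: full span → s += 30 → s = 30.0000
seg 3 [102.1°–209.7°] uniform, h=17: full span → s += 17 → s = 47.0000
seg 4 [209.7°–293.4°] cycloidal, h=25: full span → s += 25 → s = 72.0000
seg 5 [293.4°–315.7°] uniform, h=11: θ=296.7° here. β=3.3, B=22.3. 11·3.3/22.3 = 1.6278 → s = 73.6278

73.6278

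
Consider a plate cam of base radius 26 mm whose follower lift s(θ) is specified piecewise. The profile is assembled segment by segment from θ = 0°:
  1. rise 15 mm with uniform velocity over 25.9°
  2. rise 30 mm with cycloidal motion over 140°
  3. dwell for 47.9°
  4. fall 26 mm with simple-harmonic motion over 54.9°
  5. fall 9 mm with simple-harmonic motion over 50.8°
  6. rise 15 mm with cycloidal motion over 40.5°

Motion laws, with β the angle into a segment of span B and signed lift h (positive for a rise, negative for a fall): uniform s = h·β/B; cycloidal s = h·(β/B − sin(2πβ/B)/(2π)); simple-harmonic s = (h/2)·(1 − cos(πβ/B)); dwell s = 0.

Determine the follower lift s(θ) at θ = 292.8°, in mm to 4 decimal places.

seg 1 [0°–25.9°] uniform, h=15: full span → s += 15 → s = 15.0000
seg 2 [25.9°–165.9°] cycloidal, h=30: full span → s += 30 → s = 45.0000
seg 3 [165.9°–213.8°] dwell: s stays 45.0000
seg 4 [213.8°–268.7°] simple-harmonic, h=-26: full span → s += -26 → s = 19.0000
seg 5 [268.7°–319.5°] simple-harmonic, h=-9: θ=292.8° here. β=24.1, B=50.8. -9/2·(1 − cos(π·0.4744)) = -4.1386 → s = 14.8614

14.8614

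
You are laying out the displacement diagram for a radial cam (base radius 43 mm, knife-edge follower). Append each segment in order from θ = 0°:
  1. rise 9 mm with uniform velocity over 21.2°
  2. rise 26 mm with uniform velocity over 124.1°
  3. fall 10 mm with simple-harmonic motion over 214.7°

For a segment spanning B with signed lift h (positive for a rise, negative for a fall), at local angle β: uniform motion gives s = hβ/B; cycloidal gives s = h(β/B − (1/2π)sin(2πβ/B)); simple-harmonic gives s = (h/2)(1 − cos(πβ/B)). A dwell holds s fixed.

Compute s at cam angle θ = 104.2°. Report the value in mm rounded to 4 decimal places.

seg 1 [0°–21.2°] uniform, h=9: full span → s += 9 → s = 9.0000
seg 2 [21.2°–145.3°] uniform, h=26: θ=104.2° here. β=83, B=124.1. 26·83/124.1 = 17.3892 → s = 26.3892

26.3892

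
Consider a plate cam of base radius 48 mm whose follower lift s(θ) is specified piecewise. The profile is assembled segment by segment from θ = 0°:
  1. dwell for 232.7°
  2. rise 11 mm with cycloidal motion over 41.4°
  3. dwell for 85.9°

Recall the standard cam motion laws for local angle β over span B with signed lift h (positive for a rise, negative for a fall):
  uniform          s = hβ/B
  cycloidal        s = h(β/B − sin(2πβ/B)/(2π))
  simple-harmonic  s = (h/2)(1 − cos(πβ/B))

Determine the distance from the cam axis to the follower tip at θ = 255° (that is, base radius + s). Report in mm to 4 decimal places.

seg 1 [0°–232.7°] dwell: s stays 0.0000
seg 2 [232.7°–274.1°] cycloidal, h=11: θ=255° here. β=22.3, B=41.4. 11·(0.5386 − sin(2π·0.5386)/(2π)) = 6.3461 → s = 6.3461
radial distance = base radius + s = 48 + 6.3461 = 54.3461

54.3461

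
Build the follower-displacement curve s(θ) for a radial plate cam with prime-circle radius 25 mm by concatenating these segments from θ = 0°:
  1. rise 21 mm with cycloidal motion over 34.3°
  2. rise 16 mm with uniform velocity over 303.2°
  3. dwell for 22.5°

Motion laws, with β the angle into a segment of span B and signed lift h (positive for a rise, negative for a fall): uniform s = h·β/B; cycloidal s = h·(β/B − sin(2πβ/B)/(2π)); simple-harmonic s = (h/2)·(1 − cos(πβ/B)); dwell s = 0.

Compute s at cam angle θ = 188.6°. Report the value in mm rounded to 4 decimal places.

seg 1 [0°–34.3°] cycloidal, h=21: full span → s += 21 → s = 21.0000
seg 2 [34.3°–337.5°] uniform, h=16: θ=188.6° here. β=154.3, B=303.2. 16·154.3/303.2 = 8.1425 → s = 29.1425

29.1425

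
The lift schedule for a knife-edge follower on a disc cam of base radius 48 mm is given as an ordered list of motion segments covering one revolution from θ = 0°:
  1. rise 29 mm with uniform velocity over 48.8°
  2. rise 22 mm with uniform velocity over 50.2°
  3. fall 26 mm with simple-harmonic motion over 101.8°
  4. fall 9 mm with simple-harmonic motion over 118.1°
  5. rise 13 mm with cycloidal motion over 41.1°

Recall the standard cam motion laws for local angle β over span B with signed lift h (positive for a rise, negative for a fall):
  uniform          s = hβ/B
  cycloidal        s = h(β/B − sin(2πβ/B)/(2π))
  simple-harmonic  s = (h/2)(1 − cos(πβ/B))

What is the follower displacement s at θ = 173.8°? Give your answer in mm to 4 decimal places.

seg 1 [0°–48.8°] uniform, h=29: full span → s += 29 → s = 29.0000
seg 2 [48.8°–99°] uniform, h=22: full span → s += 22 → s = 51.0000
seg 3 [99°–200.8°] simple-harmonic, h=-26: θ=173.8° here. β=74.8, B=101.8. -26/2·(1 − cos(π·0.7348)) = -21.7423 → s = 29.2577

29.2577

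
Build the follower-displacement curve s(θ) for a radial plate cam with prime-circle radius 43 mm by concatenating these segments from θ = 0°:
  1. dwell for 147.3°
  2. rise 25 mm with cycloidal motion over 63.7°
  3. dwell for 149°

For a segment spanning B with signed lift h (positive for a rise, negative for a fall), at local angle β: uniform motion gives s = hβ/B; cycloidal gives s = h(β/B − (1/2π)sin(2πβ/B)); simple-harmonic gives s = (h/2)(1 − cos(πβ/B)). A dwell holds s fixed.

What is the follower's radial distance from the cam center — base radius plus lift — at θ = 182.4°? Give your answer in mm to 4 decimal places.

seg 1 [0°–147.3°] dwell: s stays 0.0000
seg 2 [147.3°–211°] cycloidal, h=25: θ=182.4° here. β=35.1, B=63.7. 25·(0.5510 − sin(2π·0.5510)/(2π)) = 15.0293 → s = 15.0293
radial distance = base radius + s = 43 + 15.0293 = 58.0293

58.0293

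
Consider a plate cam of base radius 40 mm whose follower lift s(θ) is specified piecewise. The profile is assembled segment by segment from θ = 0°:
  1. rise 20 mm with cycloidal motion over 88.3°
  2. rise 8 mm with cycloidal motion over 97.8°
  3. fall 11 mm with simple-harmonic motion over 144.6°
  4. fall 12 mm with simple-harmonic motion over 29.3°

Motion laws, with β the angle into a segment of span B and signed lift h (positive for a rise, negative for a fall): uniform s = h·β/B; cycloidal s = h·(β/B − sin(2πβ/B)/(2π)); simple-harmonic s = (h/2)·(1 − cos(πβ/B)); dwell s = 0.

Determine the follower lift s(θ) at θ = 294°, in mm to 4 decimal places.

seg 1 [0°–88.3°] cycloidal, h=20: full span → s += 20 → s = 20.0000
seg 2 [88.3°–186.1°] cycloidal, h=8: full span → s += 8 → s = 28.0000
seg 3 [186.1°–330.7°] simple-harmonic, h=-11: θ=294° here. β=107.9, B=144.6. -11/2·(1 − cos(π·0.7462)) = -9.3423 → s = 18.6577

18.6577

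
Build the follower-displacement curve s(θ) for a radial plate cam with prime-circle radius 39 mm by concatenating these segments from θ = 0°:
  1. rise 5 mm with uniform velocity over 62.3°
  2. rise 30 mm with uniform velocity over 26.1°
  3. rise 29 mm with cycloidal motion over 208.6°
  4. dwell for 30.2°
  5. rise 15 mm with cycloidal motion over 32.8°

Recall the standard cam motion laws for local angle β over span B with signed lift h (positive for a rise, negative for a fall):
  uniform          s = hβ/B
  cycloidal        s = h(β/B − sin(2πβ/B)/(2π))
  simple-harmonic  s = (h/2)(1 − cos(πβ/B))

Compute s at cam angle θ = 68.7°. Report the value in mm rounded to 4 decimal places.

seg 1 [0°–62.3°] uniform, h=5: full span → s += 5 → s = 5.0000
seg 2 [62.3°–88.4°] uniform, h=30: θ=68.7° here. β=6.4, B=26.1. 30·6.4/26.1 = 7.3563 → s = 12.3563

12.3563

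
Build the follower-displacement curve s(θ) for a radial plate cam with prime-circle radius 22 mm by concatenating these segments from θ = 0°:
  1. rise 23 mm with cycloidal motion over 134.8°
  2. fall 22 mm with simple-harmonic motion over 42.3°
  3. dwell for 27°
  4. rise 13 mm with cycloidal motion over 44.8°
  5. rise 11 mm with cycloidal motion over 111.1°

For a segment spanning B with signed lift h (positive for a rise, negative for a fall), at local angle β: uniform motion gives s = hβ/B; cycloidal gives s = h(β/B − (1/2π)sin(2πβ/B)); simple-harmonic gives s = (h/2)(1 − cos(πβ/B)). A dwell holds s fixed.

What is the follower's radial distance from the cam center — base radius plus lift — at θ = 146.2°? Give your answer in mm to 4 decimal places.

seg 1 [0°–134.8°] cycloidal, h=23: full span → s += 23 → s = 23.0000
seg 2 [134.8°–177.1°] simple-harmonic, h=-22: θ=146.2° here. β=11.4, B=42.3. -22/2·(1 − cos(π·0.2695)) = -3.7127 → s = 19.2873
radial distance = base radius + s = 22 + 19.2873 = 41.2873

41.2873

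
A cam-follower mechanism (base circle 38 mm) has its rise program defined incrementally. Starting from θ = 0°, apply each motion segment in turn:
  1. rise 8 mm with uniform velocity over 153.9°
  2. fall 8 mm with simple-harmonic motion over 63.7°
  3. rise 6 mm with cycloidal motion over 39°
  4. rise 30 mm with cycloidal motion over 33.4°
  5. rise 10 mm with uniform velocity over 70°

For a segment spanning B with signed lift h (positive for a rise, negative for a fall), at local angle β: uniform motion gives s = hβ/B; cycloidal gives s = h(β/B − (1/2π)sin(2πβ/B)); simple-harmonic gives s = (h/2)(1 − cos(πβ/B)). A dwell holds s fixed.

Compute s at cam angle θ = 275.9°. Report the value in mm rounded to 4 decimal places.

seg 1 [0°–153.9°] uniform, h=8: full span → s += 8 → s = 8.0000
seg 2 [153.9°–217.6°] simple-harmonic, h=-8: full span → s += -8 → s = 0.0000
seg 3 [217.6°–256.6°] cycloidal, h=6: full span → s += 6 → s = 6.0000
seg 4 [256.6°–290°] cycloidal, h=30: θ=275.9° here. β=19.3, B=33.4. 30·(0.5778 − sin(2π·0.5778)/(2π)) = 19.5787 → s = 25.5787

25.5787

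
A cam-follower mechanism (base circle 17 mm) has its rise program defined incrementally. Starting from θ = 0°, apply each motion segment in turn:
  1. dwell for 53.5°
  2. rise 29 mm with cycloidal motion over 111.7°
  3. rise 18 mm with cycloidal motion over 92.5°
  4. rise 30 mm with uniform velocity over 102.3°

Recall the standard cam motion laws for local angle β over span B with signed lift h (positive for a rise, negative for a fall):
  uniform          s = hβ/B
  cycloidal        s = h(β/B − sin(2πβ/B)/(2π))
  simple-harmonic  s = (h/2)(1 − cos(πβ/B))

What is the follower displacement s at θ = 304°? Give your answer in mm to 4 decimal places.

seg 1 [0°–53.5°] dwell: s stays 0.0000
seg 2 [53.5°–165.2°] cycloidal, h=29: full span → s += 29 → s = 29.0000
seg 3 [165.2°–257.7°] cycloidal, h=18: full span → s += 18 → s = 47.0000
seg 4 [257.7°–360°] uniform, h=30: θ=304° here. β=46.3, B=102.3. 30·46.3/102.3 = 13.5777 → s = 60.5777

60.5777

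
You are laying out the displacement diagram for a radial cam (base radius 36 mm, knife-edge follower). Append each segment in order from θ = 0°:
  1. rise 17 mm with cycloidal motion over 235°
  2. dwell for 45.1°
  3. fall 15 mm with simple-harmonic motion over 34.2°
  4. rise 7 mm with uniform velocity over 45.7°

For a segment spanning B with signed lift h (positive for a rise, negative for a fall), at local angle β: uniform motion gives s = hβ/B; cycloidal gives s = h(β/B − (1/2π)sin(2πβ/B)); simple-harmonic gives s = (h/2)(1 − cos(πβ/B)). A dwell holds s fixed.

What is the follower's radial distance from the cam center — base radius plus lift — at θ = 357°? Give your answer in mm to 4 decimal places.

seg 1 [0°–235°] cycloidal, h=17: full span → s += 17 → s = 17.0000
seg 2 [235°–280.1°] dwell: s stays 17.0000
seg 3 [280.1°–314.3°] simple-harmonic, h=-15: full span → s += -15 → s = 2.0000
seg 4 [314.3°–360°] uniform, h=7: θ=357° here. β=42.7, B=45.7. 7·42.7/45.7 = 6.5405 → s = 8.5405
radial distance = base radius + s = 36 + 8.5405 = 44.5405

44.5405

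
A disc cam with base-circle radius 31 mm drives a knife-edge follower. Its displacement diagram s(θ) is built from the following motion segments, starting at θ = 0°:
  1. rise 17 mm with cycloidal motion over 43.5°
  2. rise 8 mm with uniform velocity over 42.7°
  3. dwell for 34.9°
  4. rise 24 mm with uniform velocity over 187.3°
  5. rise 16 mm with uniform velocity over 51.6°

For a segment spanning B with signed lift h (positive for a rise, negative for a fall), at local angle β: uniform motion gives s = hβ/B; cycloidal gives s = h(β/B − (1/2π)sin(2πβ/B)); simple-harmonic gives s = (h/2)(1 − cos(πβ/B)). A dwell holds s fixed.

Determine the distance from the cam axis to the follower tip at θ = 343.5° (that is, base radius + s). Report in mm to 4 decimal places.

seg 1 [0°–43.5°] cycloidal, h=17: full span → s += 17 → s = 17.0000
seg 2 [43.5°–86.2°] uniform, h=8: full span → s += 8 → s = 25.0000
seg 3 [86.2°–121.1°] dwell: s stays 25.0000
seg 4 [121.1°–308.4°] uniform, h=24: full span → s += 24 → s = 49.0000
seg 5 [308.4°–360°] uniform, h=16: θ=343.5° here. β=35.1, B=51.6. 16·35.1/51.6 = 10.8837 → s = 59.8837
radial distance = base radius + s = 31 + 59.8837 = 90.8837

90.8837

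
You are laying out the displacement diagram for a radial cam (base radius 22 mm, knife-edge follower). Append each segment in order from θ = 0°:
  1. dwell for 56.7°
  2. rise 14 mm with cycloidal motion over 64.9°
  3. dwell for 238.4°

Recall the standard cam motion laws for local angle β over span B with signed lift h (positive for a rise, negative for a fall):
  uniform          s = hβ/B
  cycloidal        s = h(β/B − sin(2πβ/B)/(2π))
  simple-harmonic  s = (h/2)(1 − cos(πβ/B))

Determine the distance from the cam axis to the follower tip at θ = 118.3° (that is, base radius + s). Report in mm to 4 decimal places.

seg 1 [0°–56.7°] dwell: s stays 0.0000
seg 2 [56.7°–121.6°] cycloidal, h=14: θ=118.3° here. β=61.6, B=64.9. 14·(0.9492 − sin(2π·0.9492)/(2π)) = 13.9880 → s = 13.9880
radial distance = base radius + s = 22 + 13.9880 = 35.9880

35.9880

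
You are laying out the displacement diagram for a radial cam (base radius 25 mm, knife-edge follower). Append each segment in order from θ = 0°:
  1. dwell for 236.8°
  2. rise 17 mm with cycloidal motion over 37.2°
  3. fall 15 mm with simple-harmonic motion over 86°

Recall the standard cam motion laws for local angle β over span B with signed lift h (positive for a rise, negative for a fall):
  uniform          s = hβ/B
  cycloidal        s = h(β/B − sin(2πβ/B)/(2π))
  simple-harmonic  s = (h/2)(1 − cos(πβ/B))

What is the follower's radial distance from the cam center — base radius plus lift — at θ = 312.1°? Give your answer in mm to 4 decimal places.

seg 1 [0°–236.8°] dwell: s stays 0.0000
seg 2 [236.8°–274°] cycloidal, h=17: full span → s += 17 → s = 17.0000
seg 3 [274°–360°] simple-harmonic, h=-15: θ=312.1° here. β=38.1, B=86. -15/2·(1 − cos(π·0.4430)) = -6.1647 → s = 10.8353
radial distance = base radius + s = 25 + 10.8353 = 35.8353

35.8353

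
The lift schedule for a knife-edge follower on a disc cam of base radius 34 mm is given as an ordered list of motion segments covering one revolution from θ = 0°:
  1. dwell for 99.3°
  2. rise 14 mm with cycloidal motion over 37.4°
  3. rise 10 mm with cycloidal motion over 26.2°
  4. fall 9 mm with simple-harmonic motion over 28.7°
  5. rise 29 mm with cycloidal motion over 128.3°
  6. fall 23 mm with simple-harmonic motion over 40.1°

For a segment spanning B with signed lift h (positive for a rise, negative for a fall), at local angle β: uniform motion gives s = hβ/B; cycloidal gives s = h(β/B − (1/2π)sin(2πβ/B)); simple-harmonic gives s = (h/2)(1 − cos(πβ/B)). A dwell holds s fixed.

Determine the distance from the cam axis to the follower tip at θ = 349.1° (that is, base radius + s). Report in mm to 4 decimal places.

seg 1 [0°–99.3°] dwell: s stays 0.0000
seg 2 [99.3°–136.7°] cycloidal, h=14: full span → s += 14 → s = 14.0000
seg 3 [136.7°–162.9°] cycloidal, h=10: full span → s += 10 → s = 24.0000
seg 4 [162.9°–191.6°] simple-harmonic, h=-9: full span → s += -9 → s = 15.0000
seg 5 [191.6°–319.9°] cycloidal, h=29: full span → s += 29 → s = 44.0000
seg 6 [319.9°–360°] simple-harmonic, h=-23: θ=349.1° here. β=29.2, B=40.1. -23/2·(1 − cos(π·0.7282)) = -19.0556 → s = 24.9444
radial distance = base radius + s = 34 + 24.9444 = 58.9444

58.9444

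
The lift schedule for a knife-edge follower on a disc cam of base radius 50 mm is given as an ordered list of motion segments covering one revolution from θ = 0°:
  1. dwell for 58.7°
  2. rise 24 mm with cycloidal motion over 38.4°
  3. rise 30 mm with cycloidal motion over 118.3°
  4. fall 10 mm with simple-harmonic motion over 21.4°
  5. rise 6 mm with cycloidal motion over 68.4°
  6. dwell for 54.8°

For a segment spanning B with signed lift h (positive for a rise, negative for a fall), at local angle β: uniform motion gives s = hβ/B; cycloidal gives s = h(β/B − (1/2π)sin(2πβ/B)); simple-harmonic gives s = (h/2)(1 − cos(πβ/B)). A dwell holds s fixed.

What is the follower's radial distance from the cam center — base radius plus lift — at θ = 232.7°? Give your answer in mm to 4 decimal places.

seg 1 [0°–58.7°] dwell: s stays 0.0000
seg 2 [58.7°–97.1°] cycloidal, h=24: full span → s += 24 → s = 24.0000
seg 3 [97.1°–215.4°] cycloidal, h=30: full span → s += 30 → s = 54.0000
seg 4 [215.4°–236.8°] simple-harmonic, h=-10: θ=232.7° here. β=17.3, B=21.4. -10/2·(1 − cos(π·0.8084)) = -9.1213 → s = 44.8787
radial distance = base radius + s = 50 + 44.8787 = 94.8787

94.8787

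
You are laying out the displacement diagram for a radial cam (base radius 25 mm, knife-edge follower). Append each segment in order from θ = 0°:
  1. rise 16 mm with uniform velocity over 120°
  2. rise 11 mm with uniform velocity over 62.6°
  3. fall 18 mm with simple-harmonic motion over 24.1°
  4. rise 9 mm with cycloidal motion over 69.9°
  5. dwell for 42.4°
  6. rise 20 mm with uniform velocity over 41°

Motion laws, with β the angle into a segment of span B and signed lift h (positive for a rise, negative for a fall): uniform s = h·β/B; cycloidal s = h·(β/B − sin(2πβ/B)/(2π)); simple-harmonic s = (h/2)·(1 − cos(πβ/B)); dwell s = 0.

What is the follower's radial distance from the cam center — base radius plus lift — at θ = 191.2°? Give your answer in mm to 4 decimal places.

seg 1 [0°–120°] uniform, h=16: full span → s += 16 → s = 16.0000
seg 2 [120°–182.6°] uniform, h=11: full span → s += 11 → s = 27.0000
seg 3 [182.6°–206.7°] simple-harmonic, h=-18: θ=191.2° here. β=8.6, B=24.1. -18/2·(1 − cos(π·0.3568)) = -5.0875 → s = 21.9125
radial distance = base radius + s = 25 + 21.9125 = 46.9125

46.9125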